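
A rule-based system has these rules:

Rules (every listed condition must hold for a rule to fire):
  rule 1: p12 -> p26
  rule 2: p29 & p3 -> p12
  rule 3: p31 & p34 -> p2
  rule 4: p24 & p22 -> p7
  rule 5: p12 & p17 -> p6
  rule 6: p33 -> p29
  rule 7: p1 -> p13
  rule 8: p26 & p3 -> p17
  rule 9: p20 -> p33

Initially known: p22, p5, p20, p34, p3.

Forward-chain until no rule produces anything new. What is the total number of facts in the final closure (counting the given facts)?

11

Round 1: rule 9 [p20 -> p33]. New: p33.
Round 2: rule 6 [p33 -> p29]. New: p29.
Round 3: rule 2 [p29 & p3 -> p12]. New: p12.
Round 4: rule 1 [p12 -> p26]. New: p26.
Round 5: rule 8 [p26 & p3 -> p17]. New: p17.
Round 6: rule 5 [p12 & p17 -> p6]. New: p6.
Closure: {p12, p17, p20, p22, p26, p29, p3, p33, p34, p5, p6} — 11 facts.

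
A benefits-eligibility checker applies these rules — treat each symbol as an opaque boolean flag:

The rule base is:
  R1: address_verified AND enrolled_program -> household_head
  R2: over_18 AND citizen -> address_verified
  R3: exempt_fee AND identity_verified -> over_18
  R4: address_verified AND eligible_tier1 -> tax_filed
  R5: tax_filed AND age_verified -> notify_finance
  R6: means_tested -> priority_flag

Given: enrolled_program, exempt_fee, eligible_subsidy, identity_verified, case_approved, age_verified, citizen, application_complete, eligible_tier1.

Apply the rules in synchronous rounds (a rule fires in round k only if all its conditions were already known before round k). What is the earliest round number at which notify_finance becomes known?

4

Round 1 — R3, derive over_18.
Round 2 — R2, derive address_verified.
Round 3 — R1, R4, derive household_head, tax_filed.
Round 4 — R5, derive notify_finance.
notify_finance first appears in round 4.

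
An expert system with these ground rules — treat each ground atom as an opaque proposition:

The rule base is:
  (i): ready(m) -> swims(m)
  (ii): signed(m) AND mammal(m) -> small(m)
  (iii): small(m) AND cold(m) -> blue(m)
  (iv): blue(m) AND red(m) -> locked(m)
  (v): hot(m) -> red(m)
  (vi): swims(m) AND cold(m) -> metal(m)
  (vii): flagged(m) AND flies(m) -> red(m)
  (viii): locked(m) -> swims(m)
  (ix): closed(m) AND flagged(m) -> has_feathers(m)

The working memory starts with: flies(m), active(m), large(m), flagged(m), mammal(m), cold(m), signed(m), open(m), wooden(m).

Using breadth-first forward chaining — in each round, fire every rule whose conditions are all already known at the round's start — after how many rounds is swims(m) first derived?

Round 1: (ii) [signed(m) AND mammal(m) -> small(m)]; (vii) [flagged(m) AND flies(m) -> red(m)]. New: small(m), red(m).
Round 2: (iii) [small(m) AND cold(m) -> blue(m)]. New: blue(m).
Round 3: (iv) [blue(m) AND red(m) -> locked(m)]. New: locked(m).
Round 4: (viii) [locked(m) -> swims(m)]. New: swims(m).
swims(m) first appears in round 4.

4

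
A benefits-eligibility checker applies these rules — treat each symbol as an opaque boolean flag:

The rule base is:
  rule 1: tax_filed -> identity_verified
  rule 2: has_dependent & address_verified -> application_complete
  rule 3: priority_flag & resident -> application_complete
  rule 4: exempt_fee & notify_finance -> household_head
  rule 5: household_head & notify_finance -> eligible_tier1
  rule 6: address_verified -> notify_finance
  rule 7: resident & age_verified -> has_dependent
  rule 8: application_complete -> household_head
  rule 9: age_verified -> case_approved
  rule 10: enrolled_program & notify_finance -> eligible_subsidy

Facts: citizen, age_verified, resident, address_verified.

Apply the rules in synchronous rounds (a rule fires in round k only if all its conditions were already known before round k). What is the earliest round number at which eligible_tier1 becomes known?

[1] rule 6 [address_verified -> notify_finance]; rule 7 [resident & age_verified -> has_dependent]; rule 9 [age_verified -> case_approved]. ⇒ new: notify_finance, has_dependent, case_approved.
[2] rule 2 [has_dependent & address_verified -> application_complete]. ⇒ new: application_complete.
[3] rule 8 [application_complete -> household_head]. ⇒ new: household_head.
[4] rule 5 [household_head & notify_finance -> eligible_tier1]. ⇒ new: eligible_tier1.
eligible_tier1 first appears in round 4.

4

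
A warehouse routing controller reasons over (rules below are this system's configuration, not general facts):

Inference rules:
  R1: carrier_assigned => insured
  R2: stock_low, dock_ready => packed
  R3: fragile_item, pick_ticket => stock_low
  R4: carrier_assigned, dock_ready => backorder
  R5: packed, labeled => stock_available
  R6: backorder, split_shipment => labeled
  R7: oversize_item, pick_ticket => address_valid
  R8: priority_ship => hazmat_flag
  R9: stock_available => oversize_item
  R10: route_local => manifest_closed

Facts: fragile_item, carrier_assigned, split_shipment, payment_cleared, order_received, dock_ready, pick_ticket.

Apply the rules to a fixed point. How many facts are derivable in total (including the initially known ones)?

15

[1] R1 [carrier_assigned => insured]; R3 [fragile_item, pick_ticket => stock_low]; R4 [carrier_assigned, dock_ready => backorder]. ⇒ new: insured, stock_low, backorder.
[2] R2 [stock_low, dock_ready => packed]; R6 [backorder, split_shipment => labeled]. ⇒ new: packed, labeled.
[3] R5 [packed, labeled => stock_available]. ⇒ new: stock_available.
[4] R9 [stock_available => oversize_item]. ⇒ new: oversize_item.
[5] R7 [oversize_item, pick_ticket => address_valid]. ⇒ new: address_valid.
Closure: {address_valid, backorder, carrier_assigned, dock_ready, fragile_item, insured, labeled, order_received, oversize_item, packed, payment_cleared, pick_ticket, split_shipment, stock_available, stock_low} — 15 facts.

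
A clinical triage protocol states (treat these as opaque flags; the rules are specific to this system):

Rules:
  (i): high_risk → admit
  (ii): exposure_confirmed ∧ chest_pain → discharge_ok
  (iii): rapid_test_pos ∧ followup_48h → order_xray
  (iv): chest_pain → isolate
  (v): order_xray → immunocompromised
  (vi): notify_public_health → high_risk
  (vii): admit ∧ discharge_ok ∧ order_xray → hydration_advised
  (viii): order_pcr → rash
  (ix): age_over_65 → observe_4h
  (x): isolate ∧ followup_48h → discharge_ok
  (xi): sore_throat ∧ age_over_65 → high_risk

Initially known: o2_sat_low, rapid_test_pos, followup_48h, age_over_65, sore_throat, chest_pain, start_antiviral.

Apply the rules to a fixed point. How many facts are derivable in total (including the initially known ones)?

15

Round 1 fires (iii), (iv), (ix), (xi), giving order_xray, isolate, observe_4h, high_risk.
Round 2 fires (i), (v), (x), giving admit, immunocompromised, discharge_ok.
Round 3 fires (vii), giving hydration_advised.
Closure: {admit, age_over_65, chest_pain, discharge_ok, followup_48h, high_risk, hydration_advised, immunocompromised, isolate, o2_sat_low, observe_4h, order_xray, rapid_test_pos, sore_throat, start_antiviral} — 15 facts.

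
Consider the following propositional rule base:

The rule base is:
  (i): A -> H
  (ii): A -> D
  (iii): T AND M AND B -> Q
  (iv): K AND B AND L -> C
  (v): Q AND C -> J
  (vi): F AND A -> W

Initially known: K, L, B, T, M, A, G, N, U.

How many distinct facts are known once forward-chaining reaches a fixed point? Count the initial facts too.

Round 1: (i) [A -> H]; (ii) [A -> D]; (iii) [T AND M AND B -> Q]; (iv) [K AND B AND L -> C]. New: H, D, Q, C.
Round 2: (v) [Q AND C -> J]. New: J.
Closure: {A, B, C, D, G, H, J, K, L, M, N, Q, T, U} — 14 facts.

14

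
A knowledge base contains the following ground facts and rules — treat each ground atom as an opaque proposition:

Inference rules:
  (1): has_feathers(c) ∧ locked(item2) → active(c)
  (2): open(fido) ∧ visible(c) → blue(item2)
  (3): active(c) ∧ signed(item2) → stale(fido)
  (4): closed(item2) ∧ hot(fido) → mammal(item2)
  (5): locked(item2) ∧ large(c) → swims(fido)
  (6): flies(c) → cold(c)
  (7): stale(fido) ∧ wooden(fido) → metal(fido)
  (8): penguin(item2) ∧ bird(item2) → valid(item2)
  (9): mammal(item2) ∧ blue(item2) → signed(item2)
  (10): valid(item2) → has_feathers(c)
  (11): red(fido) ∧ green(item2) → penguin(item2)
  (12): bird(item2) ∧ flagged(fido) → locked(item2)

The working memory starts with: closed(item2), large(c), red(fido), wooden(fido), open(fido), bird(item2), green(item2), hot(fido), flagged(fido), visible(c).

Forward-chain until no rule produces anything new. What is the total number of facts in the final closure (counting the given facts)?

Round 1: (2) [open(fido) ∧ visible(c) → blue(item2)]; (4) [closed(item2) ∧ hot(fido) → mammal(item2)]; (11) [red(fido) ∧ green(item2) → penguin(item2)]; (12) [bird(item2) ∧ flagged(fido) → locked(item2)]. Adds blue(item2), mammal(item2), penguin(item2), locked(item2).
Round 2: (5) [locked(item2) ∧ large(c) → swims(fido)]; (8) [penguin(item2) ∧ bird(item2) → valid(item2)]; (9) [mammal(item2) ∧ blue(item2) → signed(item2)]. Adds swims(fido), valid(item2), signed(item2).
Round 3: (10) [valid(item2) → has_feathers(c)]. Adds has_feathers(c).
Round 4: (1) [has_feathers(c) ∧ locked(item2) → active(c)]. Adds active(c).
Round 5: (3) [active(c) ∧ signed(item2) → stale(fido)]. Adds stale(fido).
Round 6: (7) [stale(fido) ∧ wooden(fido) → metal(fido)]. Adds metal(fido).
Closure: {active(c), bird(item2), blue(item2), closed(item2), flagged(fido), green(item2), has_feathers(c), hot(fido), large(c), locked(item2), mammal(item2), metal(fido), open(fido), penguin(item2), red(fido), signed(item2), stale(fido), swims(fido), valid(item2), visible(c), wooden(fido)} — 21 facts.

21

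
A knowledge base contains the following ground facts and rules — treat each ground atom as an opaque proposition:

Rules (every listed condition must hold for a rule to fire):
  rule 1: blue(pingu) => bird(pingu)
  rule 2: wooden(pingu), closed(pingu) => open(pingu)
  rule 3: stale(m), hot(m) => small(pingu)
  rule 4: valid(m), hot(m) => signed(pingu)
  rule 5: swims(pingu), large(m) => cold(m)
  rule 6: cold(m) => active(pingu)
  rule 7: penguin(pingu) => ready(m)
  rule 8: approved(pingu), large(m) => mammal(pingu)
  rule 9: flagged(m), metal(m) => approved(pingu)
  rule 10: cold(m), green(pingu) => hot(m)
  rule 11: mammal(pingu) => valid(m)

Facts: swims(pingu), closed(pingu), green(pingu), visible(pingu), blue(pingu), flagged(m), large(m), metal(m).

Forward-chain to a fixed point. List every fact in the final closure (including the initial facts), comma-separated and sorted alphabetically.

Round 1: rule 1 [blue(pingu) => bird(pingu)]; rule 5 [swims(pingu), large(m) => cold(m)]; rule 9 [flagged(m), metal(m) => approved(pingu)]. Adds bird(pingu), cold(m), approved(pingu).
Round 2: rule 6 [cold(m) => active(pingu)]; rule 8 [approved(pingu), large(m) => mammal(pingu)]; rule 10 [cold(m), green(pingu) => hot(m)]. Adds active(pingu), mammal(pingu), hot(m).
Round 3: rule 11 [mammal(pingu) => valid(m)]. Adds valid(m).
Round 4: rule 4 [valid(m), hot(m) => signed(pingu)]. Adds signed(pingu).

active(pingu), approved(pingu), bird(pingu), blue(pingu), closed(pingu), cold(m), flagged(m), green(pingu), hot(m), large(m), mammal(pingu), metal(m), signed(pingu), swims(pingu), valid(m), visible(pingu)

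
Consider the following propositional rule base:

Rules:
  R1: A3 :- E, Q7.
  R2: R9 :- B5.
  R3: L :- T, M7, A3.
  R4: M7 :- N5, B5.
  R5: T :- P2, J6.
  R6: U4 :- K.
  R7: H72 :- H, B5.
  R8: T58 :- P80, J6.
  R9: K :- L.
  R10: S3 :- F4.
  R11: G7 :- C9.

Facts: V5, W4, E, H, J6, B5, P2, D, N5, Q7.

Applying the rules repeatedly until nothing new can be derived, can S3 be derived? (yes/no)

no

Round 1 fires R1, R2, R4, R5, R7, giving A3, R9, M7, T, H72.
Round 2 fires R3, giving L.
Round 3 fires R9, giving K.
Round 4 fires R6, giving U4.
Fixed point reached. S3 is concluded only by R10; R10 needs F4 (never derived).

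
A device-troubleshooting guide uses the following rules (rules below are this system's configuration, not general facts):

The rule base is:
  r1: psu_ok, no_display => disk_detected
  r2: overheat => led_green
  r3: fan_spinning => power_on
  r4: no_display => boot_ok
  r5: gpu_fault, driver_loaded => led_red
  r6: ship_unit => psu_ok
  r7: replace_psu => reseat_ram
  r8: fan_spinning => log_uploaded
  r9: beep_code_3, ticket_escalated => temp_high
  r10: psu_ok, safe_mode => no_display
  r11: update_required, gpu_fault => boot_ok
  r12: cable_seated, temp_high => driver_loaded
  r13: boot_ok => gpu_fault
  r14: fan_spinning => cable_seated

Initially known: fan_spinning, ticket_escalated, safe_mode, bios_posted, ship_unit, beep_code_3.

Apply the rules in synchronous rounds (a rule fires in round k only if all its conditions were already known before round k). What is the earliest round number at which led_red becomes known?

5

Round 1 — r3, r6, r8, r9, r14, derive power_on, psu_ok, log_uploaded, temp_high, cable_seated.
Round 2 — r10, r12, derive no_display, driver_loaded.
Round 3 — r1, r4, derive disk_detected, boot_ok.
Round 4 — r13, derive gpu_fault.
Round 5 — r5, derive led_red.
led_red first appears in round 5.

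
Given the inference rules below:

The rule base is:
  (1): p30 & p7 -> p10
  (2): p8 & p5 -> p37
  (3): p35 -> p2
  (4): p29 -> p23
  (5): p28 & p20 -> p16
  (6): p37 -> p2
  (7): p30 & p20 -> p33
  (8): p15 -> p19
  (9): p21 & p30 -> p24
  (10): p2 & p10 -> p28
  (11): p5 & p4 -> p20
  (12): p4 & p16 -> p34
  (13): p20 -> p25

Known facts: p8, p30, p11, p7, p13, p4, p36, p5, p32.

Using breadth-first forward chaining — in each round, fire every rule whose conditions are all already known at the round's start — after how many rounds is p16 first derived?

Round 1: (1) [p30 & p7 -> p10]; (2) [p8 & p5 -> p37]; (11) [p5 & p4 -> p20]. New: p10, p37, p20.
Round 2: (6) [p37 -> p2]; (7) [p30 & p20 -> p33]; (13) [p20 -> p25]. New: p2, p33, p25.
Round 3: (10) [p2 & p10 -> p28]. New: p28.
Round 4: (5) [p28 & p20 -> p16]. New: p16.
p16 first appears in round 4.

4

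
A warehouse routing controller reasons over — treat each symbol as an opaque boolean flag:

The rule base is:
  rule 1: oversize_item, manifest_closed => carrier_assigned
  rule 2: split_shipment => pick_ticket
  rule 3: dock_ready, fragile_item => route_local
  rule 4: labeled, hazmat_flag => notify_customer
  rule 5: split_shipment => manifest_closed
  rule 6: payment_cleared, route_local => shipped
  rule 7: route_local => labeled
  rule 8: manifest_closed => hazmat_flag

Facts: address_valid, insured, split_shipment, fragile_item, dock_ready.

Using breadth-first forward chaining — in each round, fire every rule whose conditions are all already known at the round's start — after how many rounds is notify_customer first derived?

3

Round 1: rule 2 [split_shipment => pick_ticket]; rule 3 [dock_ready, fragile_item => route_local]; rule 5 [split_shipment => manifest_closed]. Adds pick_ticket, route_local, manifest_closed.
Round 2: rule 7 [route_local => labeled]; rule 8 [manifest_closed => hazmat_flag]. Adds labeled, hazmat_flag.
Round 3: rule 4 [labeled, hazmat_flag => notify_customer]. Adds notify_customer.
notify_customer first appears in round 3.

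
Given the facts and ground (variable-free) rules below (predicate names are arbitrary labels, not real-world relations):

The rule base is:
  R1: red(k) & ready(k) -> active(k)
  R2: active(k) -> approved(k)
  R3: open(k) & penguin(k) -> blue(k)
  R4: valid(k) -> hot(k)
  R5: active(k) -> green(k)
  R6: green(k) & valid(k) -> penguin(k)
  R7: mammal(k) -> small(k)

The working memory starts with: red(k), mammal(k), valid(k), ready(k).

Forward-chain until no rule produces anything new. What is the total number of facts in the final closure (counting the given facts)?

10

Round 1 fires R1, R4, R7, giving active(k), hot(k), small(k).
Round 2 fires R2, R5, giving approved(k), green(k).
Round 3 fires R6, giving penguin(k).
Closure: {active(k), approved(k), green(k), hot(k), mammal(k), penguin(k), ready(k), red(k), small(k), valid(k)} — 10 facts.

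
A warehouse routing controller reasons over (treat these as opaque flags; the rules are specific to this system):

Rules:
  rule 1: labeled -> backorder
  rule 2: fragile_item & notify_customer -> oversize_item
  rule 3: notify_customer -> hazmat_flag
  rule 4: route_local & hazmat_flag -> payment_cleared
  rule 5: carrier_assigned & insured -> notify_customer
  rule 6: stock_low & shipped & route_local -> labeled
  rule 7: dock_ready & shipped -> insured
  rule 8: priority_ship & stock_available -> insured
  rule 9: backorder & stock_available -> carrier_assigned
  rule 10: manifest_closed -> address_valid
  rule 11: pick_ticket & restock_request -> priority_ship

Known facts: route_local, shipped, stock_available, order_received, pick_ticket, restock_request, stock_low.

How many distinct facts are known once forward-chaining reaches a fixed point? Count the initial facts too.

15

Round 1: rule 6 [stock_low & shipped & route_local -> labeled]; rule 11 [pick_ticket & restock_request -> priority_ship]. New: labeled, priority_ship.
Round 2: rule 1 [labeled -> backorder]; rule 8 [priority_ship & stock_available -> insured]. New: backorder, insured.
Round 3: rule 9 [backorder & stock_available -> carrier_assigned]. New: carrier_assigned.
Round 4: rule 5 [carrier_assigned & insured -> notify_customer]. New: notify_customer.
Round 5: rule 3 [notify_customer -> hazmat_flag]. New: hazmat_flag.
Round 6: rule 4 [route_local & hazmat_flag -> payment_cleared]. New: payment_cleared.
Closure: {backorder, carrier_assigned, hazmat_flag, insured, labeled, notify_customer, order_received, payment_cleared, pick_ticket, priority_ship, restock_request, route_local, shipped, stock_available, stock_low} — 15 facts.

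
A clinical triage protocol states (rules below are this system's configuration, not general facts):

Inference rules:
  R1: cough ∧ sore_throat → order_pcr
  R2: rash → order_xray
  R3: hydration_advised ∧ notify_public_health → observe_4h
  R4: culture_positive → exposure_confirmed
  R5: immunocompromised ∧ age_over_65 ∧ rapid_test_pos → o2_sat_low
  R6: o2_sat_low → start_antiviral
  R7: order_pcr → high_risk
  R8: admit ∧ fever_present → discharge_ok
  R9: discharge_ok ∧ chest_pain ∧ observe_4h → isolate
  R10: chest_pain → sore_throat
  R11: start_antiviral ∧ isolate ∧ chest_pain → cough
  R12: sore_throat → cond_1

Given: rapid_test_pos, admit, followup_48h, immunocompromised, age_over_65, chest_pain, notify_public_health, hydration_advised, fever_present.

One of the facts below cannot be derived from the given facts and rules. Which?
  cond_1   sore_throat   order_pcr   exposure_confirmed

Round 1 fires R3, R5, R8, R10, giving observe_4h, o2_sat_low, discharge_ok, sore_throat.
Round 2 fires R6, R9, R12, giving start_antiviral, isolate, cond_1.
Round 3 fires R11, giving cough.
Round 4 fires R1, giving order_pcr.
Round 5 fires R7, giving high_risk.
Derived: order_pcr (round 4), cond_1 (round 2), sore_throat (round 1). exposure_confirmed never appears in any round.

exposure_confirmed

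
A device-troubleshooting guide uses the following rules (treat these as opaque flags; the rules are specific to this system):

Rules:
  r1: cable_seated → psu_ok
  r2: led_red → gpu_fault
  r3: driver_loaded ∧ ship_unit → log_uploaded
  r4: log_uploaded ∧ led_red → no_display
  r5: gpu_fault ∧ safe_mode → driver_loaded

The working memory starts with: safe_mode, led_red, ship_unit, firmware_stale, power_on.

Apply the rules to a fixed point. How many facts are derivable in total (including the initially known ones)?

Round 1: r2 [led_red → gpu_fault]. Adds gpu_fault.
Round 2: r5 [gpu_fault ∧ safe_mode → driver_loaded]. Adds driver_loaded.
Round 3: r3 [driver_loaded ∧ ship_unit → log_uploaded]. Adds log_uploaded.
Round 4: r4 [log_uploaded ∧ led_red → no_display]. Adds no_display.
Closure: {driver_loaded, firmware_stale, gpu_fault, led_red, log_uploaded, no_display, power_on, safe_mode, ship_unit} — 9 facts.

9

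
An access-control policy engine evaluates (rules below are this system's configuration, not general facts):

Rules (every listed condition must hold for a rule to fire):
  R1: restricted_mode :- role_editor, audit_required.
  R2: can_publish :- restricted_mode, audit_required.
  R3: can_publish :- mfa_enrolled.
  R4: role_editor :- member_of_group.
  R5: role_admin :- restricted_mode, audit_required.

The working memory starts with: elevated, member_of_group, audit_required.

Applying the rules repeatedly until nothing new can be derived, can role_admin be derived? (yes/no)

[1] R4 [role_editor :- member_of_group.]. ⇒ new: role_editor.
[2] R1 [restricted_mode :- role_editor, audit_required.]. ⇒ new: restricted_mode.
[3] R2 [can_publish :- restricted_mode, audit_required.]; R5 [role_admin :- restricted_mode, audit_required.]. ⇒ new: can_publish, role_admin.
role_admin appears in round 3, so it is derivable.

yes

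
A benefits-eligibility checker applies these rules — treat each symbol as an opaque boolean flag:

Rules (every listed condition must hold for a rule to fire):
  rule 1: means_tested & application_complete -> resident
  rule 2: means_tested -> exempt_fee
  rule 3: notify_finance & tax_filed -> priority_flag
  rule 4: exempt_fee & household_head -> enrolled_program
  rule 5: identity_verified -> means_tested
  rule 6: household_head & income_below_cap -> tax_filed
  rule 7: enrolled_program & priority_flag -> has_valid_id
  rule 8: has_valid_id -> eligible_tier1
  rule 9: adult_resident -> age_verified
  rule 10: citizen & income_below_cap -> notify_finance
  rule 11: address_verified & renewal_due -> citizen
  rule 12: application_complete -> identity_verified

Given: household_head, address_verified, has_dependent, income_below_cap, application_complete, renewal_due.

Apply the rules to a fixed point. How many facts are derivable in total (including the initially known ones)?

Round 1: rule 6 [household_head & income_below_cap -> tax_filed]; rule 11 [address_verified & renewal_due -> citizen]; rule 12 [application_complete -> identity_verified]. New: tax_filed, citizen, identity_verified.
Round 2: rule 5 [identity_verified -> means_tested]; rule 10 [citizen & income_below_cap -> notify_finance]. New: means_tested, notify_finance.
Round 3: rule 1 [means_tested & application_complete -> resident]; rule 2 [means_tested -> exempt_fee]; rule 3 [notify_finance & tax_filed -> priority_flag]. New: resident, exempt_fee, priority_flag.
Round 4: rule 4 [exempt_fee & household_head -> enrolled_program]. New: enrolled_program.
Round 5: rule 7 [enrolled_program & priority_flag -> has_valid_id]. New: has_valid_id.
Round 6: rule 8 [has_valid_id -> eligible_tier1]. New: eligible_tier1.
Closure: {address_verified, application_complete, citizen, eligible_tier1, enrolled_program, exempt_fee, has_dependent, has_valid_id, household_head, identity_verified, income_below_cap, means_tested, notify_finance, priority_flag, renewal_due, resident, tax_filed} — 17 facts.

17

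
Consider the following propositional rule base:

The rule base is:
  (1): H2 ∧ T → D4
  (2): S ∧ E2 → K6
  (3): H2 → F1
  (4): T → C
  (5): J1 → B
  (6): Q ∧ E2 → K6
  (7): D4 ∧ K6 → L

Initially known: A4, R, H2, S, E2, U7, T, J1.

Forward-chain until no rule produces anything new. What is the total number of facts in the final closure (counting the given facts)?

Round 1 — (1), (2), (3), (4), (5), derive D4, K6, F1, C, B.
Round 2 — (7), derive L.
Closure: {A4, B, C, D4, E2, F1, H2, J1, K6, L, R, S, T, U7} — 14 facts.

14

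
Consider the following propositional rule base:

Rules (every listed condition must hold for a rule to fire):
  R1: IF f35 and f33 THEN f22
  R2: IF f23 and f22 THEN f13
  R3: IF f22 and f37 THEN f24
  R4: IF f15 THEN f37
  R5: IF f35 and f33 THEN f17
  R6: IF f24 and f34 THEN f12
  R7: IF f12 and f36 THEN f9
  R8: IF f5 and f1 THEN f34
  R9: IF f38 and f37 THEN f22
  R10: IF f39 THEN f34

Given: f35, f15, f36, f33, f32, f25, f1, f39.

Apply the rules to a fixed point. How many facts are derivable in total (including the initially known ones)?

15

Round 1: R1 [IF f35 and f33 THEN f22]; R4 [IF f15 THEN f37]; R5 [IF f35 and f33 THEN f17]; R10 [IF f39 THEN f34]. Adds f22, f37, f17, f34.
Round 2: R3 [IF f22 and f37 THEN f24]. Adds f24.
Round 3: R6 [IF f24 and f34 THEN f12]. Adds f12.
Round 4: R7 [IF f12 and f36 THEN f9]. Adds f9.
Closure: {f1, f12, f15, f17, f22, f24, f25, f32, f33, f34, f35, f36, f37, f39, f9} — 15 facts.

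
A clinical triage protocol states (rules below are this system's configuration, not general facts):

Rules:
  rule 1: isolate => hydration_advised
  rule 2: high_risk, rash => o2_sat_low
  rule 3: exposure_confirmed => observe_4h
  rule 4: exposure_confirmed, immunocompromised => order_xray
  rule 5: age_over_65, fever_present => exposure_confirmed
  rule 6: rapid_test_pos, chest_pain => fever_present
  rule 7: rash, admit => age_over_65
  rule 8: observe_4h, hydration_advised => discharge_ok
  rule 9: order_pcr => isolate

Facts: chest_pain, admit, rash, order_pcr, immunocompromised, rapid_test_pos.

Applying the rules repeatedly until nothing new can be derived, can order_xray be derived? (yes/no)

Round 1: rule 6 [rapid_test_pos, chest_pain => fever_present]; rule 7 [rash, admit => age_over_65]; rule 9 [order_pcr => isolate]. New: fever_present, age_over_65, isolate.
Round 2: rule 1 [isolate => hydration_advised]; rule 5 [age_over_65, fever_present => exposure_confirmed]. New: hydration_advised, exposure_confirmed.
Round 3: rule 3 [exposure_confirmed => observe_4h]; rule 4 [exposure_confirmed, immunocompromised => order_xray]. New: observe_4h, order_xray.
Round 4: rule 8 [observe_4h, hydration_advised => discharge_ok]. New: discharge_ok.
order_xray appears in round 3, so it is derivable.

yes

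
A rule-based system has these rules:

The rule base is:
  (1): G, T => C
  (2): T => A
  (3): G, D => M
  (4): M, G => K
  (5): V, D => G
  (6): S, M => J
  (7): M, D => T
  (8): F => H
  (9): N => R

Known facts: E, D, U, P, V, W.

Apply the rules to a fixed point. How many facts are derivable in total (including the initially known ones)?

Round 1: (5) [V, D => G]. New: G.
Round 2: (3) [G, D => M]. New: M.
Round 3: (4) [M, G => K]; (7) [M, D => T]. New: K, T.
Round 4: (1) [G, T => C]; (2) [T => A]. New: C, A.
Closure: {A, C, D, E, G, K, M, P, T, U, V, W} — 12 facts.

12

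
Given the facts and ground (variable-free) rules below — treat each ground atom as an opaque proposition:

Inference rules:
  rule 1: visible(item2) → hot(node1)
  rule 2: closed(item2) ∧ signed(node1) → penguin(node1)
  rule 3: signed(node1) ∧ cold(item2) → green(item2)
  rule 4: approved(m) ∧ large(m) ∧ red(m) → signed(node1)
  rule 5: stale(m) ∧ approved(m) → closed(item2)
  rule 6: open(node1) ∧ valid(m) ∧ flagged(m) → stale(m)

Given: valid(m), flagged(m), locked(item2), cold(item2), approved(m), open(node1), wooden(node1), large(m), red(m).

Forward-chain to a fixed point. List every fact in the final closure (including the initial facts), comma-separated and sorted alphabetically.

approved(m), closed(item2), cold(item2), flagged(m), green(item2), large(m), locked(item2), open(node1), penguin(node1), red(m), signed(node1), stale(m), valid(m), wooden(node1)

Round 1: rule 4 [approved(m) ∧ large(m) ∧ red(m) → signed(node1)]; rule 6 [open(node1) ∧ valid(m) ∧ flagged(m) → stale(m)]. New: signed(node1), stale(m).
Round 2: rule 3 [signed(node1) ∧ cold(item2) → green(item2)]; rule 5 [stale(m) ∧ approved(m) → closed(item2)]. New: green(item2), closed(item2).
Round 3: rule 2 [closed(item2) ∧ signed(node1) → penguin(node1)]. New: penguin(node1).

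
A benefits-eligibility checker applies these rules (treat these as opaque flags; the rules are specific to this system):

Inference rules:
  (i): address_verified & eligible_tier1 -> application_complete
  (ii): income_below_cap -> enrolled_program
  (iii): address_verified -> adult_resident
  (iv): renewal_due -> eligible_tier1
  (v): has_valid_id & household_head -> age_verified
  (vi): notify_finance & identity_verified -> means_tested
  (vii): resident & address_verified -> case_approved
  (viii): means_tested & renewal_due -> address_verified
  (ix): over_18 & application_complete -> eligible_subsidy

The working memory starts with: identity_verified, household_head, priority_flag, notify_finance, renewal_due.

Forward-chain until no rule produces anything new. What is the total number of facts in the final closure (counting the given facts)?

[1] (iv) [renewal_due -> eligible_tier1]; (vi) [notify_finance & identity_verified -> means_tested]. ⇒ new: eligible_tier1, means_tested.
[2] (viii) [means_tested & renewal_due -> address_verified]. ⇒ new: address_verified.
[3] (i) [address_verified & eligible_tier1 -> application_complete]; (iii) [address_verified -> adult_resident]. ⇒ new: application_complete, adult_resident.
Closure: {address_verified, adult_resident, application_complete, eligible_tier1, household_head, identity_verified, means_tested, notify_finance, priority_flag, renewal_due} — 10 facts.

10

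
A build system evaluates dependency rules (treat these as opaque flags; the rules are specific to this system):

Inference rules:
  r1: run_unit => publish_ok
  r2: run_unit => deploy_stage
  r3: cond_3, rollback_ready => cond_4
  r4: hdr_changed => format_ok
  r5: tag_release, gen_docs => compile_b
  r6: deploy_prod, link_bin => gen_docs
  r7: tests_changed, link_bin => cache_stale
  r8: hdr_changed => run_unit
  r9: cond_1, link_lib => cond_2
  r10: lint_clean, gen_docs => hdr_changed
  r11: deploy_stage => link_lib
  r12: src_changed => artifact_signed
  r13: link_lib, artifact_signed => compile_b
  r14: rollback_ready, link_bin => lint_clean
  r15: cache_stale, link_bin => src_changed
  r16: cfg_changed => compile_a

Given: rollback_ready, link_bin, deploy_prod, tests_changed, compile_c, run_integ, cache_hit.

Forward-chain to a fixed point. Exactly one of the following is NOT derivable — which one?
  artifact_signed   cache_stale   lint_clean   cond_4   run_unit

Round 1 — r6, r7, r14, derive gen_docs, cache_stale, lint_clean.
Round 2 — r10, r15, derive hdr_changed, src_changed.
Round 3 — r4, r8, r12, derive format_ok, run_unit, artifact_signed.
Round 4 — r1, r2, derive publish_ok, deploy_stage.
Round 5 — r11, derive link_lib.
Round 6 — r13, derive compile_b.
Derived: artifact_signed (round 3), run_unit (round 3), lint_clean (round 1), cache_stale (round 1). cond_4 never appears in any round.

cond_4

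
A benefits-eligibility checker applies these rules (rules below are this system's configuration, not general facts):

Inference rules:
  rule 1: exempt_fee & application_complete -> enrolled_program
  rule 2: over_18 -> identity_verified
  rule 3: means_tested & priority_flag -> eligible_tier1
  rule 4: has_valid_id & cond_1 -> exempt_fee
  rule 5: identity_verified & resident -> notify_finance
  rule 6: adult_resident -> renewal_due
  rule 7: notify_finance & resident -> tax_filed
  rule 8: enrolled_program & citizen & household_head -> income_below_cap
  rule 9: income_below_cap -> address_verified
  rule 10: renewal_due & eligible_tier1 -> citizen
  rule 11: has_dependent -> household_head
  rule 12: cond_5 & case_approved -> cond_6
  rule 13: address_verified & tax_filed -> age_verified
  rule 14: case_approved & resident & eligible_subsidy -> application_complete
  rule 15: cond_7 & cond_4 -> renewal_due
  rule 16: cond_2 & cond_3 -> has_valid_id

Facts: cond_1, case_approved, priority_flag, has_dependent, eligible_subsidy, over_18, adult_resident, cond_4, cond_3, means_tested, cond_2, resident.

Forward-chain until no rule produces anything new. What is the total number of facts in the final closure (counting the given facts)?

Round 1 — rule 2, rule 3, rule 6, rule 11, rule 14, rule 16, derive identity_verified, eligible_tier1, renewal_due, household_head, application_complete, has_valid_id.
Round 2 — rule 4, rule 5, rule 10, derive exempt_fee, notify_finance, citizen.
Round 3 — rule 1, rule 7, derive enrolled_program, tax_filed.
Round 4 — rule 8, derive income_below_cap.
Round 5 — rule 9, derive address_verified.
Round 6 — rule 13, derive age_verified.
Closure: {address_verified, adult_resident, age_verified, application_complete, case_approved, citizen, cond_1, cond_2, cond_3, cond_4, eligible_subsidy, eligible_tier1, enrolled_program, exempt_fee, has_dependent, has_valid_id, household_head, identity_verified, income_below_cap, means_tested, notify_finance, over_18, priority_flag, renewal_due, resident, tax_filed} — 26 facts.

26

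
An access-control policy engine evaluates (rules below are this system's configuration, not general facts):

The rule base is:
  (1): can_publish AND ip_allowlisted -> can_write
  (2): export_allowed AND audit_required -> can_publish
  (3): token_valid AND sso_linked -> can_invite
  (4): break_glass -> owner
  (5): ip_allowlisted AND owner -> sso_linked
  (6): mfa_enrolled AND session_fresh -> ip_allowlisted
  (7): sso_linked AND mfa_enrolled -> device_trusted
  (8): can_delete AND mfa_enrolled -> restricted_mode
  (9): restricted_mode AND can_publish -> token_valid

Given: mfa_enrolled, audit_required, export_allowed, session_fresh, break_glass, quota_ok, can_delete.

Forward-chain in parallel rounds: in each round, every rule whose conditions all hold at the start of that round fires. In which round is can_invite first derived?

Round 1 fires (2), (4), (6), (8), giving can_publish, owner, ip_allowlisted, restricted_mode.
Round 2 fires (1), (5), (9), giving can_write, sso_linked, token_valid.
Round 3 fires (3), (7), giving can_invite, device_trusted.
can_invite first appears in round 3.

3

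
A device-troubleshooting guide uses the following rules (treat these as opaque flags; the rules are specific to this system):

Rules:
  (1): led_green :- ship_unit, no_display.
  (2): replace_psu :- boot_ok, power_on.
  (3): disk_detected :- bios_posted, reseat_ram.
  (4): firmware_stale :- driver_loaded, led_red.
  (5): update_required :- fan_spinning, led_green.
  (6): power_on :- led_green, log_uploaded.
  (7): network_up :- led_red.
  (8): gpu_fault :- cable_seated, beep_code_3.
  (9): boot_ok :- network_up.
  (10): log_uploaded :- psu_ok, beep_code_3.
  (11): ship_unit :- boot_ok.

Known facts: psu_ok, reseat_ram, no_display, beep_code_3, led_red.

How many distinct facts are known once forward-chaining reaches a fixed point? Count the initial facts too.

12

Round 1 fires (7), (10), giving network_up, log_uploaded.
Round 2 fires (9), giving boot_ok.
Round 3 fires (11), giving ship_unit.
Round 4 fires (1), giving led_green.
Round 5 fires (6), giving power_on.
Round 6 fires (2), giving replace_psu.
Closure: {beep_code_3, boot_ok, led_green, led_red, log_uploaded, network_up, no_display, power_on, psu_ok, replace_psu, reseat_ram, ship_unit} — 12 facts.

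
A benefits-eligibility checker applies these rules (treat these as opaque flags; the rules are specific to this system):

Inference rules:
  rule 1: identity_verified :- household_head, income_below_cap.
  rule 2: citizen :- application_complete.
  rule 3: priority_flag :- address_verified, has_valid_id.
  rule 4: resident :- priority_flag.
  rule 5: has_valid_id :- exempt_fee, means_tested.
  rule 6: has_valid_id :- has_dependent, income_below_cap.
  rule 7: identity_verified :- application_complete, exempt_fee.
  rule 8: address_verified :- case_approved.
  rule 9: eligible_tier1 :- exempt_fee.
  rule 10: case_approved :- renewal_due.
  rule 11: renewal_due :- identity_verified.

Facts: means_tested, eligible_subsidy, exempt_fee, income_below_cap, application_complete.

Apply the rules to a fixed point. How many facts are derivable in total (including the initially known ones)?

Round 1: rule 2 [citizen :- application_complete.]; rule 5 [has_valid_id :- exempt_fee, means_tested.]; rule 7 [identity_verified :- application_complete, exempt_fee.]; rule 9 [eligible_tier1 :- exempt_fee.]. New: citizen, has_valid_id, identity_verified, eligible_tier1.
Round 2: rule 11 [renewal_due :- identity_verified.]. New: renewal_due.
Round 3: rule 10 [case_approved :- renewal_due.]. New: case_approved.
Round 4: rule 8 [address_verified :- case_approved.]. New: address_verified.
Round 5: rule 3 [priority_flag :- address_verified, has_valid_id.]. New: priority_flag.
Round 6: rule 4 [resident :- priority_flag.]. New: resident.
Closure: {address_verified, application_complete, case_approved, citizen, eligible_subsidy, eligible_tier1, exempt_fee, has_valid_id, identity_verified, income_below_cap, means_tested, priority_flag, renewal_due, resident} — 14 facts.

14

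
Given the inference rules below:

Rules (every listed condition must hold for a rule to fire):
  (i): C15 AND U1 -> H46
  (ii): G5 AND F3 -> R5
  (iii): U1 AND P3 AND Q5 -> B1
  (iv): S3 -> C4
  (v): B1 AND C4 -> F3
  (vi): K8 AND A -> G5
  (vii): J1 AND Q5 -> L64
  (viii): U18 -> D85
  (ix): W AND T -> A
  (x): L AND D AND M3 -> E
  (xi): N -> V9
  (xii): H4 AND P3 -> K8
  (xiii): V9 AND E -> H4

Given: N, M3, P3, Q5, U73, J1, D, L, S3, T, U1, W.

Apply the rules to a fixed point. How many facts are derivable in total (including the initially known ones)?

23

Round 1 — (iii), (iv), (vii), (ix), (x), (xi), derive B1, C4, L64, A, E, V9.
Round 2 — (v), (xiii), derive F3, H4.
Round 3 — (xii), derive K8.
Round 4 — (vi), derive G5.
Round 5 — (ii), derive R5.
Closure: {A, B1, C4, D, E, F3, G5, H4, J1, K8, L, L64, M3, N, P3, Q5, R5, S3, T, U1, U73, V9, W} — 23 facts.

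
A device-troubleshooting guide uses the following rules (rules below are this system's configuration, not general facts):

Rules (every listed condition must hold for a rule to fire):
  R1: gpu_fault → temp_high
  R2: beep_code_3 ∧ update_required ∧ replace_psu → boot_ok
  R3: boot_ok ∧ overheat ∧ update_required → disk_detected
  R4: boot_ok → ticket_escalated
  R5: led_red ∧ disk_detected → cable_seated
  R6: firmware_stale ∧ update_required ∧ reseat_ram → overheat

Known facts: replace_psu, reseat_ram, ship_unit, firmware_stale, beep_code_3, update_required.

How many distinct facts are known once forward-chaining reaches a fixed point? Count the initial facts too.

Round 1: R2 [beep_code_3 ∧ update_required ∧ replace_psu → boot_ok]; R6 [firmware_stale ∧ update_required ∧ reseat_ram → overheat]. New: boot_ok, overheat.
Round 2: R3 [boot_ok ∧ overheat ∧ update_required → disk_detected]; R4 [boot_ok → ticket_escalated]. New: disk_detected, ticket_escalated.
Closure: {beep_code_3, boot_ok, disk_detected, firmware_stale, overheat, replace_psu, reseat_ram, ship_unit, ticket_escalated, update_required} — 10 facts.

10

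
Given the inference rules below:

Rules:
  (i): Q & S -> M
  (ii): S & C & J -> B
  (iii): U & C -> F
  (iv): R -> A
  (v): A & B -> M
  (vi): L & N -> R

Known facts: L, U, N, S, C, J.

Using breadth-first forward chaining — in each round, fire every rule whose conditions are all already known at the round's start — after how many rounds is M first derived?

Round 1: (ii) [S & C & J -> B]; (iii) [U & C -> F]; (vi) [L & N -> R]. Adds B, F, R.
Round 2: (iv) [R -> A]. Adds A.
Round 3: (v) [A & B -> M]. Adds M.
M first appears in round 3.

3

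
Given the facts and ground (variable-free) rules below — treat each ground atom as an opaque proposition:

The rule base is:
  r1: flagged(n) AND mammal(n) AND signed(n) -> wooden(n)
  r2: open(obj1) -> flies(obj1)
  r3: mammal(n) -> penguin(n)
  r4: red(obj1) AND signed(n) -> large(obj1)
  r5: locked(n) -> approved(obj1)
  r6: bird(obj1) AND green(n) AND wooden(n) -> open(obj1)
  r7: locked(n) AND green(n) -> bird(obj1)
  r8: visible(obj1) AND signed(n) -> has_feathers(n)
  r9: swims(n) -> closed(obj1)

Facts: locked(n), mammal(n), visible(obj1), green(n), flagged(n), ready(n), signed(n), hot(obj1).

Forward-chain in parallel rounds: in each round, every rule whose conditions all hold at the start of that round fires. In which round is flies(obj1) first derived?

3

Round 1: r1 [flagged(n) AND mammal(n) AND signed(n) -> wooden(n)]; r3 [mammal(n) -> penguin(n)]; r5 [locked(n) -> approved(obj1)]; r7 [locked(n) AND green(n) -> bird(obj1)]; r8 [visible(obj1) AND signed(n) -> has_feathers(n)]. Adds wooden(n), penguin(n), approved(obj1), bird(obj1), has_feathers(n).
Round 2: r6 [bird(obj1) AND green(n) AND wooden(n) -> open(obj1)]. Adds open(obj1).
Round 3: r2 [open(obj1) -> flies(obj1)]. Adds flies(obj1).
flies(obj1) first appears in round 3.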